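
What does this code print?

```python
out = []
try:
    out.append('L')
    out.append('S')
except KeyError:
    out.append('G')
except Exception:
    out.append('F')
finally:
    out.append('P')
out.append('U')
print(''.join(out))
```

Execution trace: 'L' (try body) → 'S' (try body, no exception) → 'P' (finally) → 'U' (after the try/except). Output: LSPU

Answer: LSPU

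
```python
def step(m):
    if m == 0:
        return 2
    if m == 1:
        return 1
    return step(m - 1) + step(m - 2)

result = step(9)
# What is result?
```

Build up from base cases: step(0)=2, step(1)=1, step(2)=3, step(3)=4, step(4)=7, step(5)=11, step(6)=18, ..., step(9)=76

Answer: 76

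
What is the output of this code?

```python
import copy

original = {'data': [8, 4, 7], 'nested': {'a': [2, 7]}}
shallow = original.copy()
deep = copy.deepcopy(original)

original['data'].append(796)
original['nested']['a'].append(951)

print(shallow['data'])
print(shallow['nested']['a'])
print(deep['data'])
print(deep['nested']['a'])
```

Key concept: comparing shallow vs deep copy.
Step by step:
`original = {'data': [8, 4, 7], 'nested': {'a': [2, 7]}}` → original = {'data': [8, 4, 7], 'nested': {'a': [2, 7]}}
`shallow = original.copy()` → shallow = {'data': [8, 4, 7], 'nested': {'a': [2, 7]}}
`deep = copy.deepcopy(original)` → deep = {'data': [8, 4, 7], 'nested': {'a': [2, 7]}}
`original['data'].append(796)` → original = {'data': [8, 4, 7, 796], 'nested': {'a': [2, 7]}}; shallow = {'data': [8, 4, 7, 796], 'nested': {'a': [2, 7]}}
`original['nested']['a'].append(951)` → original = {'data': [8, 4, 7, 796], 'nested': {'a': [2, 7, 951]}}; shallow = {'data': [8, 4, 7, 796], 'nested': {'a': [2, 7, 951]}}
`print(shallow['data'])` → prints [8, 4, 7, 796]
`print(shallow['nested']['a'])` → prints [2, 7, 951]
`print(deep['data'])` → prints [8, 4, 7]
`print(deep['nested']['a'])` → prints [2, 7]

Answer:
[8, 4, 7, 796]
[2, 7, 951]
[8, 4, 7]
[2, 7]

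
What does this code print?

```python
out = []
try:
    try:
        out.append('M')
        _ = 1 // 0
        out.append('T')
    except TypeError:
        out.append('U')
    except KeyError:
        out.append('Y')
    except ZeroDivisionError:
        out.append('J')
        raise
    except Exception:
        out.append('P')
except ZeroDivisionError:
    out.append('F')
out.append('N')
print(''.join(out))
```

Execution trace: 'M' (inner try body) → 'J' (inner except ZeroDivisionError) → 'F' (outer except ZeroDivisionError) → 'N' (after the try/except). Output: MJFN

Answer: MJFN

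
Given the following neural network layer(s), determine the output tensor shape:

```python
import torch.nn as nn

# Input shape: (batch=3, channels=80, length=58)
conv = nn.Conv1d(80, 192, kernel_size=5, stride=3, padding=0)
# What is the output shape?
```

Input: (3, 80, 58) -> Output: (3, 192, 18)

Answer: (3, 192, 18)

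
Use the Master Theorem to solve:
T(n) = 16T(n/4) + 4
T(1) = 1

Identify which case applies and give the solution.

a=16, b=4, f(n)=4. log_4(16) = 2. Since c=0 < 2, Case 1 applies: T(n) = Θ(n^log_b(a)) = O(n^2).

Answer: O(n^2) - Case 1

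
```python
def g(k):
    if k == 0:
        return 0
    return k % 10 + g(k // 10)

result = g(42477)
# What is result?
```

Sum of digits of 42477: 7 + 7 + 4 + 2 + 4 = 24

Answer: 24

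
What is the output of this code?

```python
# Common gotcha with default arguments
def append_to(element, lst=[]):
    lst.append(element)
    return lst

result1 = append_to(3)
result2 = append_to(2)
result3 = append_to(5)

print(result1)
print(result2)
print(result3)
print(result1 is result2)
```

Key concept: mutable default argument gotcha.
Step by step:
`result1 = append_to(3)` → result1 = [3]
`result2 = append_to(2)` → result1 = [3, 2] (same object as result2); result2 = [3, 2] (same object as result1)
`result3 = append_to(5)` → result1 = [3, 2, 5] (same object as result2, result3); result2 = [3, 2, 5] (same object as result1, result3); result3 = [3, 2, 5] (same object as result1, result2)
`print(result1)` → prints [3, 2, 5]
`print(result2)` → prints [3, 2, 5]
`print(result3)` → prints [3, 2, 5]
`print(result1 is result2)` → prints True

Answer:
[3, 2, 5]
[3, 2, 5]
[3, 2, 5]
True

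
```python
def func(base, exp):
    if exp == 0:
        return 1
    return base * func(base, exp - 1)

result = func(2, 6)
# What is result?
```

func(2, 6) = 2 * 2 * 2 * 2 * 2 * 2 = 64

Answer: 64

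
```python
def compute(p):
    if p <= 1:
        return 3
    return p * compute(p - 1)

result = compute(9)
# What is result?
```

compute(9) = 9 * 8 * 7 * 6 * 5 * 4 * 3 * 2 * 3 = 1088640

Answer: 1088640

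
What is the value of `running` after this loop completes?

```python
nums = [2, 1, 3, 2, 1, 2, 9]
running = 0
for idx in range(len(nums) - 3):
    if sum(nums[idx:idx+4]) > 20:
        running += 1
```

Count windows with sum > 20
`running` takes the values: 0

Answer: 0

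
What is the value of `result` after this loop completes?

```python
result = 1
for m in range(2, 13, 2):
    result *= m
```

Product of even numbers 2 to 12
`result` takes the values: 1 → 2 → 8 → 48 → 384 → 3840 → 46080

Answer: 46080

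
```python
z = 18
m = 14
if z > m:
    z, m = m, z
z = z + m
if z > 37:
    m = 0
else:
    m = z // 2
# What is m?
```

Trace:
`z = 18` → z = 18
`m = 14` → m = 14
`if z > m: ...` → z > m is True → z = 14; m = 18
`z = z + m` → z = 32
`if z > 37: ...` → z > 37 is False, take else branch → m = 16
So m = 16

Answer: 16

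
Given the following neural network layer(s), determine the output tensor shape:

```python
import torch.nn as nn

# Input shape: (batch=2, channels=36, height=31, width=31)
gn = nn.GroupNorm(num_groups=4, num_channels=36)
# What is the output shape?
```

Input: (2, 36, 31, 31) -> Output: (2, 36, 31, 31)

Answer: (2, 36, 31, 31)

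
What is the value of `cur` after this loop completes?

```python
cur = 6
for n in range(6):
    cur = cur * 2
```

Multiply by 2, 6 times: 6 * 2^6 = 384
`cur` takes the values: 6 → 12 → 24 → 48 → 96 → 192 → 384

Answer: 384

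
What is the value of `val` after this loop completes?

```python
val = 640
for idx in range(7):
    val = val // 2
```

Halve 7 times: 640 // 2^7 = 5
`val` takes the values: 640 → 320 → 160 → 80 → 40 → 20 → 10 → 5

Answer: 5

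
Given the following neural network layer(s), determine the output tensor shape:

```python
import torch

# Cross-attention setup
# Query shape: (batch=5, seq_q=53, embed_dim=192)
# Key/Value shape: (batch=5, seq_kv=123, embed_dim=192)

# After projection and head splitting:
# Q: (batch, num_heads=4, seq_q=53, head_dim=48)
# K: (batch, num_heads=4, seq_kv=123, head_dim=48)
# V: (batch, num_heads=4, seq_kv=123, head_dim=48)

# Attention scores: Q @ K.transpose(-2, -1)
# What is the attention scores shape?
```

Input: (5, 53, 192) -> Output: (5, 4, 53, 123)

Answer: (5, 4, 53, 123)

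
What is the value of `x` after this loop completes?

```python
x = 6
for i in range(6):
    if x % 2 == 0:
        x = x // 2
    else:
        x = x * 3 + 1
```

Collatz-style transformation from 6
`x` takes the values: 6 → 3 → 10 → 5 → 16 → 8 → 4

Answer: 4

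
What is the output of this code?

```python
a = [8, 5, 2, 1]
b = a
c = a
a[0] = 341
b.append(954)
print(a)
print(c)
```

Key concept: multiple aliases.
Step by step:
`a = [8, 5, 2, 1]` → a = [8, 5, 2, 1]
`b = a` → b = [8, 5, 2, 1] (same object as a)
`c = a` → c = [8, 5, 2, 1] (same object as a, b)
`a[0] = 341` → a = [341, 5, 2, 1] (same object as b, c); b = [341, 5, 2, 1] (same object as a, c); c = [341, 5, 2, 1] (same object as a, b)
`b.append(954)` → a = [341, 5, 2, 1, 954] (same object as b, c); b = [341, 5, 2, 1, 954] (same object as a, c); c = [341, 5, 2, 1, 954] (same object as a, b)
`print(a)` → prints [341, 5, 2, 1, 954]
`print(c)` → prints [341, 5, 2, 1, 954]

Answer:
[341, 5, 2, 1, 954]
[341, 5, 2, 1, 954]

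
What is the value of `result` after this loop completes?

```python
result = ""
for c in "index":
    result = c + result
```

Reverse 'index'
`result` takes the values: "" → "i" → "ni" → "dni" → "edni" → "xedni"

Answer: "xedni"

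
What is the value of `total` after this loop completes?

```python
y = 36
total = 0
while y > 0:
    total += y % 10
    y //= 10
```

Sum digits of 36
`total` takes the values: 0 → 6 → 9

Answer: 9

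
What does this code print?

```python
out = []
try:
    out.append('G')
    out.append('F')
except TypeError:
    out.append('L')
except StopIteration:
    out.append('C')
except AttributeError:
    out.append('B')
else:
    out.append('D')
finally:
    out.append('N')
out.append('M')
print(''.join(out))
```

Execution trace: 'G' (try body) → 'F' (try body, no exception) → 'D' (else) → 'N' (finally) → 'M' (after the try/except). Output: GFDNM

Answer: GFDNM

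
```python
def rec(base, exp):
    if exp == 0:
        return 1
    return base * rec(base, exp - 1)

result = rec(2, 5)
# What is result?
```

rec(2, 5) = 2 * 2 * 2 * 2 * 2 = 32

Answer: 32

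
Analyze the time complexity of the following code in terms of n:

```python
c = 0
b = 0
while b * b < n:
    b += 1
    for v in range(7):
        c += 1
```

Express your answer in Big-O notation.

Each loop level contributes: √n × 1. Multiplying the contributions gives O(√n).

Answer: O(√n)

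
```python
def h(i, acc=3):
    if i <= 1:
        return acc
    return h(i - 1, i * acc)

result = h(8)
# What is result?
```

Accumulator trace (n, acc): (8, 3) -> (7, 24) -> (6, 168) -> (5, 1008) -> (4, 5040) -> (3, 20160) -> (2, 60480) -> (1, 120960) -> return 120960

Answer: 120960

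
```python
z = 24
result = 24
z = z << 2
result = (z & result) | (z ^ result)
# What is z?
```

Trace:
`z = 24` → z = 24
`result = 24` → result = 24
`z = z << 2` → z = 96
`result = (z & result) | (z ^ result)` → result = 120
So z = 96

Answer: 96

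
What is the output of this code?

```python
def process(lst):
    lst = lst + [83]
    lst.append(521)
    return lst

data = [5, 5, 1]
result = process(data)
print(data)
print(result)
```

Key concept: rebinding parameter vs mutation.
Step by step:
`data = [5, 5, 1]` → data = [5, 5, 1]
`result = process(data)` → result = [5, 5, 1, 83, 521]
`print(data)` → prints [5, 5, 1]
`print(result)` → prints [5, 5, 1, 83, 521]

Answer:
[5, 5, 1]
[5, 5, 1, 83, 521]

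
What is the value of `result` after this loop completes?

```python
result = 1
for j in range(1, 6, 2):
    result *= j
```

Product of 1, 3, 5, ... up to 5
`result` takes the values: 1 → 3 → 15

Answer: 15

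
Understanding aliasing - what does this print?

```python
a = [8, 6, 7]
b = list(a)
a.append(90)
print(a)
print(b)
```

Key concept: list() constructor creates copy.
Step by step:
`a = [8, 6, 7]` → a = [8, 6, 7]
`b = list(a)` → b = [8, 6, 7]
`a.append(90)` → a = [8, 6, 7, 90]
`print(a)` → prints [8, 6, 7, 90]
`print(b)` → prints [8, 6, 7]

Answer:
[8, 6, 7, 90]
[8, 6, 7]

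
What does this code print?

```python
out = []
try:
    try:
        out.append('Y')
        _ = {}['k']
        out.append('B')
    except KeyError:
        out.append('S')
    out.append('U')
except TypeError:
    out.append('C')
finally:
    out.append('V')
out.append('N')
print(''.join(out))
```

Execution trace: 'Y' (inner try body) → 'S' (inner except KeyError) → 'U' (try body, no exception) → 'V' (finally) → 'N' (after the try/except). Output: YSUVN

Answer: YSUVN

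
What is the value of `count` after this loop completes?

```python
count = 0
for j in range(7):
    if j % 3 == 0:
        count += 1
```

Count numbers divisible by 3 in range(7)
`count` takes the values: 0 → 1 → 2 → 3

Answer: 3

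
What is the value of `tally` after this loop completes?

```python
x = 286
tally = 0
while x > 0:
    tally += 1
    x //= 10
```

Count digits by repeated division by 10
`tally` takes the values: 0 → 1 → 2 → 3

Answer: 3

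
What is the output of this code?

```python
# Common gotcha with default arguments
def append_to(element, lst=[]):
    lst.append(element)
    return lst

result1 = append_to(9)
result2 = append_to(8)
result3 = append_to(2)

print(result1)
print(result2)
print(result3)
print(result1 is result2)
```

Key concept: mutable default argument gotcha.
Step by step:
`result1 = append_to(9)` → result1 = [9]
`result2 = append_to(8)` → result1 = [9, 8] (same object as result2); result2 = [9, 8] (same object as result1)
`result3 = append_to(2)` → result1 = [9, 8, 2] (same object as result2, result3); result2 = [9, 8, 2] (same object as result1, result3); result3 = [9, 8, 2] (same object as result1, result2)
`print(result1)` → prints [9, 8, 2]
`print(result2)` → prints [9, 8, 2]
`print(result3)` → prints [9, 8, 2]
`print(result1 is result2)` → prints True

Answer:
[9, 8, 2]
[9, 8, 2]
[9, 8, 2]
True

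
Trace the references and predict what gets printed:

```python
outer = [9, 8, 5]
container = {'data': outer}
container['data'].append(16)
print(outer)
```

Key concept: dict holds reference to list.
Step by step:
`outer = [9, 8, 5]` → outer = [9, 8, 5]
`container = {'data': outer}` → container = {'data': [9, 8, 5]}
`container['data'].append(16)` → outer = [9, 8, 5, 16]; container = {'data': [9, 8, 5, 16]}
`print(outer)` → prints [9, 8, 5, 16]

Answer: [9, 8, 5, 16]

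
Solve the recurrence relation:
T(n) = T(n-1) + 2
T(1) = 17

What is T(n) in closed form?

Unrolling: T(n) = T(1) + 2·(n-1) = 17 + 2(n-1) = 2n + 15.

Answer: T(n) = 2n + 15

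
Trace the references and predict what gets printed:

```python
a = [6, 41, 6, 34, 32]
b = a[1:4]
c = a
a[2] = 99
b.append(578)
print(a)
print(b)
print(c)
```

Key concept: slice vs alias.
Step by step:
`a = [6, 41, 6, 34, 32]` → a = [6, 41, 6, 34, 32]
`b = a[1:4]` → b = [41, 6, 34]
`c = a` → c = [6, 41, 6, 34, 32] (same object as a)
`a[2] = 99` → a = [6, 41, 99, 34, 32] (same object as c); c = [6, 41, 99, 34, 32] (same object as a)
`b.append(578)` → b = [41, 6, 34, 578]
`print(a)` → prints [6, 41, 99, 34, 32]
`print(b)` → prints [41, 6, 34, 578]
`print(c)` → prints [6, 41, 99, 34, 32]

Answer:
[6, 41, 99, 34, 32]
[41, 6, 34, 578]
[6, 41, 99, 34, 32]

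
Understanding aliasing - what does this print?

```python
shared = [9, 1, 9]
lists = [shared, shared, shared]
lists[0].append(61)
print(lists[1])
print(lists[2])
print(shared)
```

Key concept: list of same reference.
Step by step:
`shared = [9, 1, 9]` → shared = [9, 1, 9]
`lists = [shared, shared, shared]` → lists = [[9, 1, 9], [9, 1, 9], [9, 1, 9]]
`lists[0].append(61)` → shared = [9, 1, 9, 61]; lists = [[9, 1, 9, 61], [9, 1, 9, 61], [9, 1, 9, 61]]
`print(lists[1])` → prints [9, 1, 9, 61]
`print(lists[2])` → prints [9, 1, 9, 61]
`print(shared)` → prints [9, 1, 9, 61]

Answer:
[9, 1, 9, 61]
[9, 1, 9, 61]
[9, 1, 9, 61]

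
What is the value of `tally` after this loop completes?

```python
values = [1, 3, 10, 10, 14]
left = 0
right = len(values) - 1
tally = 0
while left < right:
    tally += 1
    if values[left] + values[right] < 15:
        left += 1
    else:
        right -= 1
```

Steps to find pair summing to 15
`tally` takes the values: 0 → 1 → 2 → 3 → 4

Answer: 4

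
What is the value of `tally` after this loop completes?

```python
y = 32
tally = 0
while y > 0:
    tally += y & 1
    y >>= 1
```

Count set bits in 32 (binary: 0b100000)
`tally` takes the values: 0 → 1

Answer: 1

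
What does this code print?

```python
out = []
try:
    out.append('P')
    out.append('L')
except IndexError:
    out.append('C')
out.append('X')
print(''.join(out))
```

Execution trace: 'P' (try body) → 'L' (try body, no exception) → 'X' (after the try/except). Output: PLX

Answer: PLX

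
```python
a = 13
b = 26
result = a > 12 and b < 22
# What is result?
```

Trace:
`a = 13` → a = 13
`b = 26` → b = 26
`result = a > 12 and b < 22` → result = False
So result = False

Answer: False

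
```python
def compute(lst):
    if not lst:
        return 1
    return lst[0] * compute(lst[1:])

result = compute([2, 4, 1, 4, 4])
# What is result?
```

Product over [2, 4, 1, 4, 4] = 2 * 4 * 1 * 4 * 4 = 128

Answer: 128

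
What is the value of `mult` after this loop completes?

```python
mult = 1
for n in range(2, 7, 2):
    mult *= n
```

Product of even numbers 2 to 6
`mult` takes the values: 1 → 2 → 8 → 48

Answer: 48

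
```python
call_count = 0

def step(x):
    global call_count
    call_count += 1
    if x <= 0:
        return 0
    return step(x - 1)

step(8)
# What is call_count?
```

Linear recursion stepping by 1: 9 calls from x=8 down to ≤0.

Answer: 9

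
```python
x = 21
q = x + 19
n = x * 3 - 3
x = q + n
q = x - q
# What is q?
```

Trace:
`x = 21` → x = 21
`q = x + 19` → q = 40
`n = x * 3 - 3` → n = 60
`x = q + n` → x = 100
`q = x - q` → q = 60
So q = 60

Answer: 60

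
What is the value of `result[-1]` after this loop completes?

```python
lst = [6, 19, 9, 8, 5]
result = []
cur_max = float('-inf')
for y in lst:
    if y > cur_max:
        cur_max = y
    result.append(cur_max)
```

Running max ends at 19
`result` takes the values: [] → [6] → [6, 19] → [6, 19, 19] → [6, 19, 19, 19] → [6, 19, 19, 19, 19]
So `result[-1]` = 19

Answer: 19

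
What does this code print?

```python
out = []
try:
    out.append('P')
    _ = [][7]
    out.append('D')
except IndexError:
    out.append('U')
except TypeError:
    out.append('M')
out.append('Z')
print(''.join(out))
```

Execution trace: 'P' (try body) → 'U' (except IndexError) → 'Z' (after the try/except). Output: PUZ

Answer: PUZ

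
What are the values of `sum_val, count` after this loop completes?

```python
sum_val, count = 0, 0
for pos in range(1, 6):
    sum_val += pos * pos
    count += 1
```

Sum of squares and count
`sum_val, count` takes the values: (0, 0) → (1, 0) → (1, 1) → (5, 1) → (5, 2) → (14, 2) → (14, 3) → (30, 3) → (30, 4) → (55, 4) → (55, 5)

Answer: 55, 5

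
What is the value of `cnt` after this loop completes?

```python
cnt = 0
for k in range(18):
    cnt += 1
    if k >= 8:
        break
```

Loop breaks when k reaches 8, cnt is 9
`cnt` takes the values: 0 → 1 → 2 → 3 → 4 → 5 → 6 → 7 → 8 → 9

Answer: 9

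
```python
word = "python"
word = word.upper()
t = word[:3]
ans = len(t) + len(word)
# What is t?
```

Trace:
`word = "python"` → word = 'python'
`word = word.upper()` → word = 'PYTHON'
`t = word[:3]` → t = 'PYT'
`ans = len(t) + len(word)` → ans = 9
So t = 'PYT'

Answer: 'PYT'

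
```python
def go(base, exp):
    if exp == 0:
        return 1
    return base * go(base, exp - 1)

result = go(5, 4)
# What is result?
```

go(5, 4) = 5 * 5 * 5 * 5 = 625

Answer: 625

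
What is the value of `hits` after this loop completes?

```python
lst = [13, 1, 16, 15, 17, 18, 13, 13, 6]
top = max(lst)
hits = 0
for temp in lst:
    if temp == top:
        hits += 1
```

Count of max value 18 in [13, 1, 16, 15, 17, 18, 13, 13, 6]
`hits` takes the values: 0 → 1

Answer: 1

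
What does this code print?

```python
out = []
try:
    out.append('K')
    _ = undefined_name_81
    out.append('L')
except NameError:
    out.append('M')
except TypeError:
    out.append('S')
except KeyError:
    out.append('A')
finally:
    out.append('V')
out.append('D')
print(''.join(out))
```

Execution trace: 'K' (try body) → 'M' (except NameError) → 'V' (finally) → 'D' (after the try/except). Output: KMVD

Answer: KMVD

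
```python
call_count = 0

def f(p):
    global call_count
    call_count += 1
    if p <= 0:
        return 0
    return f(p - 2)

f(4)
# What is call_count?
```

Linear recursion stepping by 2: 3 calls from p=4 down to ≤0.

Answer: 3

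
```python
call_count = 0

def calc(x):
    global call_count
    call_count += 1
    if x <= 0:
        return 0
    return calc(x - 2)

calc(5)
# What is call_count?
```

Linear recursion stepping by 2: 4 calls from x=5 down to ≤0.

Answer: 4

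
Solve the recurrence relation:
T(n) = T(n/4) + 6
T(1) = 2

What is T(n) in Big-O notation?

Each step divides n by 4 and adds 6. After log_4(n) steps we reach T(1)=2. So T(n) = 6·log_4(n) + 2 = O(log n).

Answer: O(log n)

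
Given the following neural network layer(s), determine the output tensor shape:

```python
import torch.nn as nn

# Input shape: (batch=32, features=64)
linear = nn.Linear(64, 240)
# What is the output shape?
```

Input: (32, 64) -> Output: (32, 240)

Answer: (32, 240)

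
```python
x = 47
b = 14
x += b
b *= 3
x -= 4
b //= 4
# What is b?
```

Trace:
`x = 47` → x = 47
`b = 14` → b = 14
`x += b` → x = 61
`b *= 3` → b = 42
`x -= 4` → x = 57
`b //= 4` → b = 10
So b = 10

Answer: 10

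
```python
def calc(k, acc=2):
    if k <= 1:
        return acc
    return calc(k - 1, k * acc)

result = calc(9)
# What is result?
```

Accumulator trace (n, acc): (9, 2) -> (8, 18) -> (7, 144) -> (6, 1008) -> (5, 6048) -> (4, 30240) -> (3, 120960) -> (2, 362880) -> (1, 725760) -> return 725760

Answer: 725760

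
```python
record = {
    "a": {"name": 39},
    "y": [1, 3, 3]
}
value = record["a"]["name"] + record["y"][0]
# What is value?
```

Trace:
`record = { ...` → record = {'a': {'name': 39}, 'y': [1, 3, 3]}
`value = record["a"]["name"] + record["y"][0]` → value = 40
So value = 40

Answer: 40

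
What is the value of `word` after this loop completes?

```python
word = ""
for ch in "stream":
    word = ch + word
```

Reverse 'stream'
`word` takes the values: "" → "s" → "ts" → "rts" → "erts" → "aerts" → "maerts"

Answer: "maerts"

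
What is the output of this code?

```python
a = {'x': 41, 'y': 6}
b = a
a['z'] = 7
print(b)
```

Key concept: dict aliasing.
Step by step:
`a = {'x': 41, 'y': 6}` → a = {'x': 41, 'y': 6}
`b = a` → b = {'x': 41, 'y': 6} (same object as a)
`a['z'] = 7` → a = {'x': 41, 'y': 6, 'z': 7} (same object as b); b = {'x': 41, 'y': 6, 'z': 7} (same object as a)
`print(b)` → prints {'x': 41, 'y': 6, 'z': 7}

Answer: {'x': 41, 'y': 6, 'z': 7}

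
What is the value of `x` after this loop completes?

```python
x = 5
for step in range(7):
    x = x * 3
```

Multiply by 3, 7 times: 5 * 3^7 = 10935
`x` takes the values: 5 → 15 → 45 → 135 → 405 → 1215 → 3645 → 10935

Answer: 10935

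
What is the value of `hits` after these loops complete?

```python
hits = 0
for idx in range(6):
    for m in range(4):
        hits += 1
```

6 * 4 = 24
`hits` takes the values: 0 → 1 → 2 → 3 → 4 → 5 → 6 → 7 → 8 → 9 → 10 → 11 → 12 → 13 → 14 → 15 → 16 → 17 → 18 → 19 → 20 → 21 → 22 → 23 → 24

Answer: 24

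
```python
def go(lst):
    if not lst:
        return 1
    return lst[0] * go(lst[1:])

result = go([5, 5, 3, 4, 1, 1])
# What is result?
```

Product over [5, 5, 3, 4, 1, 1] = 5 * 5 * 3 * 4 * 1 * 1 = 300

Answer: 300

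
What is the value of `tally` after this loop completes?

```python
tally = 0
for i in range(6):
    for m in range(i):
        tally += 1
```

Triangle number: 0+1+2+...+5
`tally` takes the values: 0 → 1 → 2 → 3 → 4 → 5 → 6 → 7 → 8 → 9 → 10 → 11 → 12 → 13 → 14 → 15

Answer: 15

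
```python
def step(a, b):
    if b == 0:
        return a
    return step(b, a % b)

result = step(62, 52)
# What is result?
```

step(62, 52) -> step(52, 10) -> step(10, 2) -> step(2, 0) -> 2

Answer: 2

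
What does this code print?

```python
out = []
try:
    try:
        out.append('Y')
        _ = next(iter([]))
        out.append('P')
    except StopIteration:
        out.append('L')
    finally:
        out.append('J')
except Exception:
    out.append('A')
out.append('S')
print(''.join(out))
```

Execution trace: 'Y' (inner try body) → 'L' (inner except StopIteration) → 'J' (inner finally) → 'S' (after the try/except). Output: YLJS

Answer: YLJS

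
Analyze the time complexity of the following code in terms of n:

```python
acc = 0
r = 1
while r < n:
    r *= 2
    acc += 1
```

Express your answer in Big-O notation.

Each loop level contributes: log n. Multiplying the contributions gives O(log n).

Answer: O(log n)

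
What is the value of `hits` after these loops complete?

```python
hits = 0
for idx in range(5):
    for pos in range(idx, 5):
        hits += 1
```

Upper triangle: 5 + 4 + ... + 1
`hits` takes the values: 0 → 1 → 2 → 3 → 4 → 5 → 6 → 7 → 8 → 9 → 10 → 11 → 12 → 13 → 14 → 15

Answer: 15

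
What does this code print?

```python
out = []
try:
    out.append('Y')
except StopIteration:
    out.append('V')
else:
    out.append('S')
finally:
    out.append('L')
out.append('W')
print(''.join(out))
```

Execution trace: 'Y' (try body, no exception) → 'S' (else) → 'L' (finally) → 'W' (after the try/except). Output: YSLW

Answer: YSLW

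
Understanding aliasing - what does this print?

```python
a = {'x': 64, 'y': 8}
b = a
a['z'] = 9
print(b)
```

Key concept: dict aliasing.
Step by step:
`a = {'x': 64, 'y': 8}` → a = {'x': 64, 'y': 8}
`b = a` → b = {'x': 64, 'y': 8} (same object as a)
`a['z'] = 9` → a = {'x': 64, 'y': 8, 'z': 9} (same object as b); b = {'x': 64, 'y': 8, 'z': 9} (same object as a)
`print(b)` → prints {'x': 64, 'y': 8, 'z': 9}

Answer: {'x': 64, 'y': 8, 'z': 9}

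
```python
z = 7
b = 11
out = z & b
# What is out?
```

Trace:
`z = 7` → z = 7
`b = 11` → b = 11
`out = z & b` → out = 3
So out = 3

Answer: 3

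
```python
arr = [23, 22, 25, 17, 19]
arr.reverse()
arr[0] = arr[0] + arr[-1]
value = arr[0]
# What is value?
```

Trace:
`arr = [23, 22, 25, 17, 19]` → arr = [23, 22, 25, 17, 19]
`arr.reverse()` → arr = [19, 17, 25, 22, 23]
`arr[0] = arr[0] + arr[-1]` → arr = [42, 17, 25, 22, 23]
`value = arr[0]` → value = 42
So value = 42

Answer: 42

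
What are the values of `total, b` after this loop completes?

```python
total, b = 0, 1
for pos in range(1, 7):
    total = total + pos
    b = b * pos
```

Sum and factorial of 1 to 6
`total, b` takes the values: (0, 1) → (1, 1) → (3, 1) → (3, 2) → (6, 2) → (6, 6) → (10, 6) → (10, 24) → (15, 24) → (15, 120) → (21, 120) → (21, 720)

Answer: 21, 720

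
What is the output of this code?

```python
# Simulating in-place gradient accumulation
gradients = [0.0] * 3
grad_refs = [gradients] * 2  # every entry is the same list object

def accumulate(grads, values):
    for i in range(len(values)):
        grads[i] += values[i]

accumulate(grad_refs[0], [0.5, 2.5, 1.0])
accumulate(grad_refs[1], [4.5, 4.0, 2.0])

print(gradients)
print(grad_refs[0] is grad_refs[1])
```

Key concept: gradient accumulation aliasing.
Step by step:
`gradients = [0.0] * 3` → gradients = [0.0, 0.0, 0.0]
`grad_refs = [gradients] * 2` → grad_refs = [[0.0, 0.0, 0.0], [0.0, 0.0, 0.0]]
`accumulate(grad_refs[0], [0.5, 2.5, 1.0])` → gradients = [0.5, 2.5, 1.0]; grad_refs = [[0.5, 2.5, 1.0], [0.5, 2.5, 1.0]]
`accumulate(grad_refs[1], [4.5, 4.0, 2.0])` → gradients = [5.0, 6.5, 3.0]; grad_refs = [[5.0, 6.5, 3.0], [5.0, 6.5, 3.0]]
`print(gradients)` → prints [5.0, 6.5, 3.0]
`print(grad_refs[0] is grad_refs[1])` → prints True

Answer:
[5.0, 6.5, 3.0]
True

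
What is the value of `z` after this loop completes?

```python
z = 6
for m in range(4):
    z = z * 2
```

Multiply by 2, 4 times: 6 * 2^4 = 96
`z` takes the values: 6 → 12 → 24 → 48 → 96

Answer: 96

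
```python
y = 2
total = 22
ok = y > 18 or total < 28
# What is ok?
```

Trace:
`y = 2` → y = 2
`total = 22` → total = 22
`ok = y > 18 or total < 28` → ok = True
So ok = True

Answer: True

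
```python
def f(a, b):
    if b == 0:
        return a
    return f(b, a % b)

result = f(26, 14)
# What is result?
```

f(26, 14) -> f(14, 12) -> f(12, 2) -> f(2, 0) -> 2

Answer: 2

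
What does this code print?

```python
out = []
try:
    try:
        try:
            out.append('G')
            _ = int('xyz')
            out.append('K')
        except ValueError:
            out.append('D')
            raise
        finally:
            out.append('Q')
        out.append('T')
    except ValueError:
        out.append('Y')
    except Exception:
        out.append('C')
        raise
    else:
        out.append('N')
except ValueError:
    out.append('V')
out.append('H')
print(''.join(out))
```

Execution trace: 'G' (inner try body) → 'D' (inner except ValueError) → 'Q' (inner finally) → 'Y' (except ValueError) → 'H' (after the try/except). Output: GDQYH

Answer: GDQYH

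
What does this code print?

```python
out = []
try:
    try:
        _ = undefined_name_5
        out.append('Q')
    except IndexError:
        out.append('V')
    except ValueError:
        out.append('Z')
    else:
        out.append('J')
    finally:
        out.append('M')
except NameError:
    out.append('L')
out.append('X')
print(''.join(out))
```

Execution trace: 'M' (finally) → 'L' (outer except NameError) → 'X' (after the try/except). Output: MLX

Answer: MLX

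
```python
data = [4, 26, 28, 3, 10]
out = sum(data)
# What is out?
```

Trace:
`data = [4, 26, 28, 3, 10]` → data = [4, 26, 28, 3, 10]
`out = sum(data)` → out = 71
So out = 71

Answer: 71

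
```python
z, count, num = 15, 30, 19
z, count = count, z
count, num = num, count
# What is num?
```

Trace:
`z, count, num = 15, 30, 19` → z = 15; count = 30; num = 19
`z, count = count, z` → z = 30; count = 15
`count, num = num, count` → count = 19; num = 15
So num = 15

Answer: 15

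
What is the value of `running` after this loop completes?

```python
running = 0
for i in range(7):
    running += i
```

Sum of 0 to 6 = 21
`running` takes the values: 0 → 1 → 3 → 6 → 10 → 15 → 21

Answer: 21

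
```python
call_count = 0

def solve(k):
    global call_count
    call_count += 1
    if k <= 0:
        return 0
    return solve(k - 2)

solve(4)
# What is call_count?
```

Linear recursion stepping by 2: 3 calls from k=4 down to ≤0.

Answer: 3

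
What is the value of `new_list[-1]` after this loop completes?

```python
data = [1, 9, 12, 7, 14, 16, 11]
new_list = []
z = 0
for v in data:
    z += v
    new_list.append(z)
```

Cumulative sum ends at 70
`new_list` takes the values: [] → [1] → [1, 10] → [1, 10, 22] → [1, 10, 22, 29] → [1, 10, 22, 29, 43] → [1, 10, 22, 29, 43, 59] → [1, 10, 22, 29, 43, 59, 70]
So `new_list[-1]` = 70

Answer: 70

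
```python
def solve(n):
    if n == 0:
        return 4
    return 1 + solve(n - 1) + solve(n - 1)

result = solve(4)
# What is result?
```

solve(n) = 1 + 2·solve(n-1), solve(0)=4. Closed form: (4+1)·2^4 - 1 = 79.

Answer: 79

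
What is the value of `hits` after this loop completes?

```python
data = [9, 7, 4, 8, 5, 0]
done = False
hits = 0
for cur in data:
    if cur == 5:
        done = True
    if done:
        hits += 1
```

Count elements after first 5 in [9, 7, 4, 8, 5, 0]
`hits` takes the values: 0 → 1 → 2

Answer: 2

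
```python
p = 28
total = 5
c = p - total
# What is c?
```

Trace:
`p = 28` → p = 28
`total = 5` → total = 5
`c = p - total` → c = 23
So c = 23

Answer: 23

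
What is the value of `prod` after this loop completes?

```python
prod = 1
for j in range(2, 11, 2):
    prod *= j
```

Product of even numbers 2 to 10
`prod` takes the values: 1 → 2 → 8 → 48 → 384 → 3840

Answer: 3840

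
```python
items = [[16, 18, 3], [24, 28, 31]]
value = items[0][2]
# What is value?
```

Trace:
`items = [[16, 18, 3], [24, 28, 31]]` → items = [[16, 18, 3], [24, 28, 31]]
`value = items[0][2]` → value = 3
So value = 3

Answer: 3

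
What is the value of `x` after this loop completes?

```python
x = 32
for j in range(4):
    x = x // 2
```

Halve 4 times: 32 // 2^4 = 2
`x` takes the values: 32 → 16 → 8 → 4 → 2

Answer: 2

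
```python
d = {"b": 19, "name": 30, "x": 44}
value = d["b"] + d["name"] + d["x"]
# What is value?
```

Trace:
`d = {"b": 19, "name": 30, "x": 44}` → d = {'b': 19, 'name': 30, 'x': 44}
`value = d["b"] + d["name"] + d["x"]` → value = 93
So value = 93

Answer: 93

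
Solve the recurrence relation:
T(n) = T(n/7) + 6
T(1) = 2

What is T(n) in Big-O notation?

Each step divides n by 7 and adds 6. After log_7(n) steps we reach T(1)=2. So T(n) = 6·log_7(n) + 2 = O(log n).

Answer: O(log n)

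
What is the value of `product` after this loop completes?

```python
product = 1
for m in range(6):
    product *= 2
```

2^6 = 64
`product` takes the values: 1 → 2 → 4 → 8 → 16 → 32 → 64

Answer: 64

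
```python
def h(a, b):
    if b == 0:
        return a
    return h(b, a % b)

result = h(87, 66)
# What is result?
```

h(87, 66) -> h(66, 21) -> h(21, 3) -> h(3, 0) -> 3

Answer: 3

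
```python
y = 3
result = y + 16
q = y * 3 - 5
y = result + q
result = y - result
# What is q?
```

Trace:
`y = 3` → y = 3
`result = y + 16` → result = 19
`q = y * 3 - 5` → q = 4
`y = result + q` → y = 23
`result = y - result` → result = 4
So q = 4

Answer: 4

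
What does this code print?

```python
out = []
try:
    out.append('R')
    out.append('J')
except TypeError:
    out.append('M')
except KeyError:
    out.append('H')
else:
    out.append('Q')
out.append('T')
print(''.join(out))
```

Execution trace: 'R' (try body) → 'J' (try body, no exception) → 'Q' (else) → 'T' (after the try/except). Output: RJQT

Answer: RJQT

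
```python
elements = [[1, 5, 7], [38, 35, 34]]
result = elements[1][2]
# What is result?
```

Trace:
`elements = [[1, 5, 7], [38, 35, 34]]` → elements = [[1, 5, 7], [38, 35, 34]]
`result = elements[1][2]` → result = 34
So result = 34

Answer: 34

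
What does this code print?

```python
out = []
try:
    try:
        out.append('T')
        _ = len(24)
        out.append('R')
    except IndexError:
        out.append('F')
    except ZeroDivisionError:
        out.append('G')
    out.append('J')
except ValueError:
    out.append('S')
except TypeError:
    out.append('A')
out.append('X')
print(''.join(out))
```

Execution trace: 'T' (inner try body) → 'A' (except TypeError) → 'X' (after the try/except). Output: TAX

Answer: TAX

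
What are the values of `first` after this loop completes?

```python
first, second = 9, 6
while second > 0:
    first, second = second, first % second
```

GCD of 9 and 6
`first` takes the values: 9 → 6 → 3

Answer: 3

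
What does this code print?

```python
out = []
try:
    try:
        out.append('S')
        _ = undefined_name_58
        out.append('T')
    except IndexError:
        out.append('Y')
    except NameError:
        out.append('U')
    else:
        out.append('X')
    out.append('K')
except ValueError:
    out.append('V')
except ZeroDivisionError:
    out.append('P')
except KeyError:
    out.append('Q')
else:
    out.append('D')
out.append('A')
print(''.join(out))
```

Execution trace: 'S' (inner try body) → 'U' (inner except NameError) → 'K' (try body, no exception) → 'D' (else) → 'A' (after the try/except). Output: SUKDA

Answer: SUKDA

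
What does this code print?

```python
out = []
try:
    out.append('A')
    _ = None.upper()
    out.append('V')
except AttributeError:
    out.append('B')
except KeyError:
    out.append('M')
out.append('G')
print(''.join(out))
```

Execution trace: 'A' (try body) → 'B' (except AttributeError) → 'G' (after the try/except). Output: ABG

Answer: ABG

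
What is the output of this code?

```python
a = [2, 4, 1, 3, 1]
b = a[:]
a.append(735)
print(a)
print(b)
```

Key concept: slice [:] creates copy.
Step by step:
`a = [2, 4, 1, 3, 1]` → a = [2, 4, 1, 3, 1]
`b = a[:]` → b = [2, 4, 1, 3, 1]
`a.append(735)` → a = [2, 4, 1, 3, 1, 735]
`print(a)` → prints [2, 4, 1, 3, 1, 735]
`print(b)` → prints [2, 4, 1, 3, 1]

Answer:
[2, 4, 1, 3, 1, 735]
[2, 4, 1, 3, 1]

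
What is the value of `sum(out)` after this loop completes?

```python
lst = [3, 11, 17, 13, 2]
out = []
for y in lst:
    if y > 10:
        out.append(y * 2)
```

Sum of doubled values > 10
`out` takes the values: [] → [22] → [22, 34] → [22, 34, 26]
So `sum(out)` = 82

Answer: 82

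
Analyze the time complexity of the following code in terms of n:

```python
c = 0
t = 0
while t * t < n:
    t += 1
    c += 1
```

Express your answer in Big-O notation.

Each loop level contributes: √n. Multiplying the contributions gives O(√n).

Answer: O(√n)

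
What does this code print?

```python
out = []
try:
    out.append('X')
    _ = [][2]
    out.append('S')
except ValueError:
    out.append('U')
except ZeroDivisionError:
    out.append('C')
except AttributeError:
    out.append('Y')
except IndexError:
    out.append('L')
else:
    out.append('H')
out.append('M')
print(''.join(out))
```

Execution trace: 'X' (try body) → 'L' (except IndexError) → 'M' (after the try/except). Output: XLM

Answer: XLM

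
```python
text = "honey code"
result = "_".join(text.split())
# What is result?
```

Trace:
`text = "honey code"` → text = 'honey code'
`result = "_".join(text.split())` → result = 'honey_code'
So result = 'honey_code'

Answer: 'honey_code'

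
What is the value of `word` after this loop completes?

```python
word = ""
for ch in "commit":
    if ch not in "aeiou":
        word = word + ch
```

Remove vowels from 'commit'
`word` takes the values: "" → "c" → "cm" → "cmm" → "cmmt"

Answer: "cmmt"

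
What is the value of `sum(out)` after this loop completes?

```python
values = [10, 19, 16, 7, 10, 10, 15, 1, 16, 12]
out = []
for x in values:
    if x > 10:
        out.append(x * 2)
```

Sum of doubled values > 10
`out` takes the values: [] → [38] → [38, 32] → [38, 32, 30] → [38, 32, 30, 32] → [38, 32, 30, 32, 24]
So `sum(out)` = 156

Answer: 156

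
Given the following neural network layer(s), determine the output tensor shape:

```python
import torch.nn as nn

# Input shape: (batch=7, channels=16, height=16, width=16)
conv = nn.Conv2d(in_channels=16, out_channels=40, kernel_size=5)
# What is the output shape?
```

Input: (7, 16, 16, 16) -> Output: (7, 40, 12, 12)

Answer: (7, 40, 12, 12)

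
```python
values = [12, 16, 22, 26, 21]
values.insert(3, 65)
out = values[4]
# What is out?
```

Trace:
`values = [12, 16, 22, 26, 21]` → values = [12, 16, 22, 26, 21]
`values.insert(3, 65)` → values = [12, 16, 22, 65, 26, 21]
`out = values[4]` → out = 26
So out = 26

Answer: 26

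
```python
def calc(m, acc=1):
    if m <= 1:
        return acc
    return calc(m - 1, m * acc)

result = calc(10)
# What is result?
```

Accumulator trace (n, acc): (10, 1) -> (9, 10) -> (8, 90) -> (7, 720) -> (6, 5040) -> (5, 30240) -> (4, 151200) -> (3, 604800) -> (2, 1814400) -> (1, 3628800) -> return 3628800

Answer: 3628800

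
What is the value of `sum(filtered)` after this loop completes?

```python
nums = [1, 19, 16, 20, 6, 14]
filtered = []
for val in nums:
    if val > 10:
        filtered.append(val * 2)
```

Sum of doubled values > 10
`filtered` takes the values: [] → [38] → [38, 32] → [38, 32, 40] → [38, 32, 40, 28]
So `sum(filtered)` = 138

Answer: 138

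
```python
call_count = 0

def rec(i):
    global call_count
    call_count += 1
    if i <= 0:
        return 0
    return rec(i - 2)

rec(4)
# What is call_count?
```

Linear recursion stepping by 2: 3 calls from i=4 down to ≤0.

Answer: 3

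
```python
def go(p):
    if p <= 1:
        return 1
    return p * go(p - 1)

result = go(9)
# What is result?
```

go(9) = 9 * 8 * 7 * 6 * 5 * 4 * 3 * 2 * 1 = 362880

Answer: 362880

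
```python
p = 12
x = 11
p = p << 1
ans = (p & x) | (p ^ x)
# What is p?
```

Trace:
`p = 12` → p = 12
`x = 11` → x = 11
`p = p << 1` → p = 24
`ans = (p & x) | (p ^ x)` → ans = 27
So p = 24

Answer: 24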